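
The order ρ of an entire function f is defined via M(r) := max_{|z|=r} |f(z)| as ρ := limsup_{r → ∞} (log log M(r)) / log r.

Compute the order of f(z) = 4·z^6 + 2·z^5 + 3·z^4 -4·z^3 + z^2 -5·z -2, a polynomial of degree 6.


|f(z)| ≤ Σ|c_k|·r^k = O(r^6) as r → ∞. Polynomial growth is O(e^{r^ε}) for every ε > 0 (since r^6/e^{r^ε} → 0), so ρ ≤ ε for all ε > 0, i.e. ρ = 0. Every nonconstant polynomial has order 0.
Therefore ρ = 0.

Order ρ = 0.


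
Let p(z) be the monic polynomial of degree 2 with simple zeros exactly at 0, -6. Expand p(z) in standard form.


The polynomial is p(z) = ∏_{α ∈ S} (z − α), where S = {0, -6}.
Expanding the product yields: p(z) = z^2 + 6·z.
The resulting polynomial has degree 2 and real coefficients as required.

p(z) = z^2 + 6·z.


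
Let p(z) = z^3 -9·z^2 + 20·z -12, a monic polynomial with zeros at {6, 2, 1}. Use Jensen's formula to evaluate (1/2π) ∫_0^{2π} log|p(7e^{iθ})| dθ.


Zeros: 1, 2, 6; r = 7.
Inside |z| < r: 1, 2, 6. Outside (|z| ≥ r): ∅.
p(0) = -12, so log|p(0)| = log(12) = 2.4849.
Apply Jensen: I(r) = log|p(0)| + Σ_k log(r/|z_k|), summed over zeros inside |z| < r.
  log(r/|z_k|) for z_k = 6: log(7/6) = 0.1542
  log(r/|z_k|) for z_k = 2: log(7/2) = 1.2528
  log(r/|z_k|) for z_k = 1: log(7/1) = 1.9459
Sum over inside zeros: 3.3528.
I(r) = log|p(0)| + (inside sum) = 2.4849 + 3.3528 = 5.8377.
Closed form (all zeros inside, monic): I(r) = n·log(r) = 3·log(7) = 5.8377. ✓

I(r) ≈ 5.8377.


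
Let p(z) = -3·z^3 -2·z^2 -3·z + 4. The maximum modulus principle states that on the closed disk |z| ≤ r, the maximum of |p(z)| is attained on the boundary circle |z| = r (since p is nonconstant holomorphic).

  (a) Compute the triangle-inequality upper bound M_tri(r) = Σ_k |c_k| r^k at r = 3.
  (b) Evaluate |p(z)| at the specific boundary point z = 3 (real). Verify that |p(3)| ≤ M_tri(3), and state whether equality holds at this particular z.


Coefficients: c_0 = 4, c_1 = -3, c_2 = -2, c_3 = -3. Radius r = 3.
Part (a). Triangle bound: M_tri(r) = Σ_k |c_k| r^k
  = |4|·3^0 + |-3|·3^1 + |-2|·3^2 + |-3|·3^3
  = 4 + 9 + 18 + 81 = 112.
This bounds M(r) := max_{|z|=r} |p(z)| from above; equality holds iff all terms c_k z^k can be made to align in phase at a single z on |z|=r.
Part (b). At z = 3 (real, on the circle |z| = r):
  p(3) = (4)·3^0 + (-3)·3^1 + (-2)·3^2 + (-3)·3^3 = -104.
  |p(3)| = 104.
Check: |p(3)| = 104 ≤ 112 = M_tri(3). ✓ Equality does not hold at z = 3 (the coefficients have mixed signs, so the terms do not all align in phase there).

M_tri(3) = 112; |p(3)| = 104; equality at z=3: no.


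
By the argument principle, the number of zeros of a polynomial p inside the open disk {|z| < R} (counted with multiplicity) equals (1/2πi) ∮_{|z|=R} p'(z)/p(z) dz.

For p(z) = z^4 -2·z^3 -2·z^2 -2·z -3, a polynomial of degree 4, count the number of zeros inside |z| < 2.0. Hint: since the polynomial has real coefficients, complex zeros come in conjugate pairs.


The zeros of p are: 3, (0 + 1i), (0 - 1i), -1.
Their magnitudes are: 3, 1, 1, 1.
Zeros with |z| < R = 2.0: (0 + 1i), (0 - 1i), -1.
Count = 3.
By the argument principle, (1/2πi) ∮_{|z|=R} p'(z)/p(z) dz equals exactly this count.

Number of zeros inside |z| < 2.0: 3.


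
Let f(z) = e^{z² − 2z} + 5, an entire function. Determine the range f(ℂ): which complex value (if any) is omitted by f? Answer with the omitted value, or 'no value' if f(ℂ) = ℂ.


Little Picard bounds the complement of f(ℂ) to at most one point.
The exponent g(z) = z² − 2z is a nonconstant polynomial, hence surjective onto ℂ. So e^{g(z)} takes every value in {e^w : w ∈ ℂ} = ℂ ∖ {0}. Adding 5 shifts the range to ℂ ∖ {5}. f omits exactly 5.

Omitted value: 5.


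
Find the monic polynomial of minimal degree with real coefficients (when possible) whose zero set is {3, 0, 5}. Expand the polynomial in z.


The polynomial is p(z) = ∏_{α ∈ S} (z − α), where S = {3, 0, 5}.
Expanding the product yields: p(z) = z^3 -8·z^2 + 15·z.
The resulting polynomial has degree 3 and real coefficients as required.

p(z) = z^3 -8·z^2 + 15·z.


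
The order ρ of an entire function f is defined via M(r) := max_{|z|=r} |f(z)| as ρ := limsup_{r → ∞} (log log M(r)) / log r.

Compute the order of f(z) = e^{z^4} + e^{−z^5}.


Each summand is entire of order 4 and 5 respectively (as in the single-exponential case). The order of a sum is at most the max of the orders, so ρ ≤ 5. For the lower bound: on |z|=r choose arg z so that -1z^5 is real positive; then |e^{-1z^5}| = e^{1r^5} while |e^{1z^4}| ≤ e^{1r^4} = o(e^{1r^5}). So |f| ≥ e^{1r^5}(1 − o(1)) and ρ ≥ 5. Hence ρ = max(4, 5) = 5.
Therefore ρ = 5.

Order ρ = 5.


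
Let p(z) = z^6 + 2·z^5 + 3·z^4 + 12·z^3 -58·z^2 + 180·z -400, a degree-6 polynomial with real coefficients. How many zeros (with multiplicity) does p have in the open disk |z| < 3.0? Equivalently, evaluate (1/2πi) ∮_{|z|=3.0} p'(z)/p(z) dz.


The zeros of p are: 2, -4, (1 + 2i), (1 - 2i), (-1 + 3i), (-1 - 3i).
Their magnitudes are: 2, 4, 2.236, 2.236, 3.162, 3.162.
Zeros with |z| < R = 3.0: 2, (1 + 2i), (1 - 2i).
Count = 3.
By the argument principle, (1/2πi) ∮_{|z|=R} p'(z)/p(z) dz equals exactly this count.

Number of zeros inside |z| < 3.0: 3.


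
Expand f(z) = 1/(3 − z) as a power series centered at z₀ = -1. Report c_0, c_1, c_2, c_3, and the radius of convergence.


Let w = z − z₀, so z = z₀ + w.
Then 3 − z = 3 − (z₀ + w) = (3 − z₀) − w = 4 − w.
f(z) = 1/(4 − w) = (1/(4)) · 1/(1 − w/(4)) = Σ_{n≥0} w^n / (4)^(n+1).
So c_n = 1/(4)^(n+1):
  c_0 = 1/(4)^1 = 1/4.
  c_1 = 1/(4)^2 = 1/16.
  c_2 = 1/(4)^3 = 1/64.
  c_3 = 1/(4)^4 = 1/256.
The series is valid for |w/d| < 1, i.e. |z − z₀| < |d|.
Radius of convergence: R = |3 − z₀| = |4| = 4 (distance from z₀ to the singularity z = 3).

c_0 = 1/4, c_1 = 1/16, c_2 = 1/64, c_3 = 1/256; R = 4.


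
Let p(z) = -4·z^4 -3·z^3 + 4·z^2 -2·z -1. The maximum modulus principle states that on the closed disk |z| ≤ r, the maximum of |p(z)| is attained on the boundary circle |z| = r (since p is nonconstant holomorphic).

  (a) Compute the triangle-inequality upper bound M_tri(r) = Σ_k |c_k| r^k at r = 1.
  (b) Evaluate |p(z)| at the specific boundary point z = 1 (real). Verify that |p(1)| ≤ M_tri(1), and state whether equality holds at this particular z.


Coefficients: c_0 = -1, c_1 = -2, c_2 = 4, c_3 = -3, c_4 = -4. Radius r = 1.
Part (a). Triangle bound: M_tri(r) = Σ_k |c_k| r^k
  = |-1|·1^0 + |-2|·1^1 + |4|·1^2 + |-3|·1^3 + |-4|·1^4
  = 1 + 2 + 4 + 3 + 4 = 14.
This bounds M(r) := max_{|z|=r} |p(z)| from above; equality holds iff all terms c_k z^k can be made to align in phase at a single z on |z|=r.
Part (b). At z = 1 (real, on the circle |z| = r):
  p(1) = (-1)·1^0 + (-2)·1^1 + (4)·1^2 + (-3)·1^3 + (-4)·1^4 = -6.
  |p(1)| = 6.
Check: |p(1)| = 6 ≤ 14 = M_tri(1). ✓ Equality does not hold at z = 1 (the coefficients have mixed signs, so the terms do not all align in phase there).

M_tri(1) = 14; |p(1)| = 6; equality at z=1: no.


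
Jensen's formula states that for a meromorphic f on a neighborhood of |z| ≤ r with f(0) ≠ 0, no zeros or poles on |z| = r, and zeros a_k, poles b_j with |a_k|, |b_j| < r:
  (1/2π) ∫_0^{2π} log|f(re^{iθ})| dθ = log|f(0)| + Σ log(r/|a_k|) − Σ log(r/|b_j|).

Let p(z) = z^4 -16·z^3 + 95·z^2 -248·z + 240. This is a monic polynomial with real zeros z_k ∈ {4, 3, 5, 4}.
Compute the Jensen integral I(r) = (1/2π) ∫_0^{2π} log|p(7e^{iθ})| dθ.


Zeros: 3, 4, 4, 5; r = 7.
Inside |z| < r: 3, 4, 4, 5. Outside (|z| ≥ r): ∅.
p(0) = 240, so log|p(0)| = log(240) = 5.4806.
Apply Jensen: I(r) = log|p(0)| + Σ_k log(r/|z_k|), summed over zeros inside |z| < r.
  log(r/|z_k|) for z_k = 4: log(7/4) = 0.5596
  log(r/|z_k|) for z_k = 3: log(7/3) = 0.8473
  log(r/|z_k|) for z_k = 5: log(7/5) = 0.3365
  log(r/|z_k|) for z_k = 4: log(7/4) = 0.5596
Sum over inside zeros: 2.3030.
I(r) = log|p(0)| + (inside sum) = 5.4806 + 2.3030 = 7.7836.
Closed form (all zeros inside, monic): I(r) = n·log(r) = 4·log(7) = 7.7836. ✓

I(r) ≈ 7.7836.


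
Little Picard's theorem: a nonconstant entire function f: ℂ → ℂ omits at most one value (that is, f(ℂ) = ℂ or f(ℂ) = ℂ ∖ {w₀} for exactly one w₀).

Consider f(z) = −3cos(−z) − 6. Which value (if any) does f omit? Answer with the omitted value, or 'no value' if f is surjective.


Little Picard bounds the complement of f(ℂ) to at most one point.
cos is entire and surjective onto ℂ: for every w ∈ ℂ, cos(ζ) = w has a solution ζ ∈ ℂ (e.g., via the complex inverse arccos). With ζ = −z this gives z = ζ/(-1). Then -3·cos(−z) takes every value in -3·ℂ = ℂ, and adding -6 is a bijection of ℂ. So f is surjective and omits no value. (Note: only on the real line is cos bounded by [−1, 1].)

Omitted value: no value.


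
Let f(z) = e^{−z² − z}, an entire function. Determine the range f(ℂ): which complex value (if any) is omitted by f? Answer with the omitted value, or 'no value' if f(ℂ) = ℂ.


Little Picard bounds the complement of f(ℂ) to at most one point.
The exponent g(z) = −z² − z is a nonconstant polynomial, hence surjective onto ℂ. So e^{g(z)} takes every value in {e^w : w ∈ ℂ} = ℂ ∖ {0}. Adding 0 shifts the range to ℂ ∖ {0}. f omits exactly 0.

Omitted value: 0.


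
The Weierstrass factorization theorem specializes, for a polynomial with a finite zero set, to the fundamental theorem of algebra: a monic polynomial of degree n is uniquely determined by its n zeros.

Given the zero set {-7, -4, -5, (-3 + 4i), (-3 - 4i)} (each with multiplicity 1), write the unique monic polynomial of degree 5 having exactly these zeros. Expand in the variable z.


The polynomial is p(z) = ∏_{α ∈ S} (z − α), where S = {-7, -4, -5, (-3 + 4i), (-3 - 4i)}.
Expanding the product yields: p(z) = z^5 + 22·z^4 + 204·z^3 + 1038·z^2 + 2915·z + 3500.
Note conjugate pairs combine to real quadratics: (z − (-3+4i))(z − (-3−4i)) = z² + 6z + 25.
The resulting polynomial has degree 5 and real coefficients as required.

p(z) = z^5 + 22·z^4 + 204·z^3 + 1038·z^2 + 2915·z + 3500.


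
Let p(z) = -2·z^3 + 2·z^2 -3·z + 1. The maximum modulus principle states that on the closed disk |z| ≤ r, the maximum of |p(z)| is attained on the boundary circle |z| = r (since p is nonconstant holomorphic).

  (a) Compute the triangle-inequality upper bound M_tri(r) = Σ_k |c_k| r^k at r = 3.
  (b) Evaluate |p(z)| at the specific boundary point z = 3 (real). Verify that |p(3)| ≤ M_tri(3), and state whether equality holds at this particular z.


Coefficients: c_0 = 1, c_1 = -3, c_2 = 2, c_3 = -2. Radius r = 3.
Part (a). Triangle bound: M_tri(r) = Σ_k |c_k| r^k
  = |1|·3^0 + |-3|·3^1 + |2|·3^2 + |-2|·3^3
  = 1 + 9 + 18 + 54 = 82.
This bounds M(r) := max_{|z|=r} |p(z)| from above; equality holds iff all terms c_k z^k can be made to align in phase at a single z on |z|=r.
Part (b). At z = 3 (real, on the circle |z| = r):
  p(3) = (1)·3^0 + (-3)·3^1 + (2)·3^2 + (-2)·3^3 = -44.
  |p(3)| = 44.
Check: |p(3)| = 44 ≤ 82 = M_tri(3). ✓ Equality does not hold at z = 3 (the coefficients have mixed signs, so the terms do not all align in phase there).

M_tri(3) = 82; |p(3)| = 44; equality at z=3: no.


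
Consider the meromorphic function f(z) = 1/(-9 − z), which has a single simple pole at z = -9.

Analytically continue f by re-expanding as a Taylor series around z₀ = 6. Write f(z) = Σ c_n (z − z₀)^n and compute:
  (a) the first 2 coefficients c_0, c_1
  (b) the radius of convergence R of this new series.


Let w = z − z₀, so z = z₀ + w.
Then -9 − z = -9 − (z₀ + w) = (-9 − z₀) − w = -15 − w.
f(z) = 1/(-15 − w) = (1/(-15)) · 1/(1 − w/(-15)) = Σ_{n≥0} w^n / (-15)^(n+1).
So c_n = 1/(-15)^(n+1):
  c_0 = 1/(-15)^1 = -1/15.
  c_1 = 1/(-15)^2 = 1/225.
The series is valid for |w/d| < 1, i.e. |z − z₀| < |d|.
Radius of convergence: R = |-9 − z₀| = |-15| = 15 (distance from z₀ to the singularity z = -9).

c_0 = -1/15, c_1 = 1/225; R = 15.


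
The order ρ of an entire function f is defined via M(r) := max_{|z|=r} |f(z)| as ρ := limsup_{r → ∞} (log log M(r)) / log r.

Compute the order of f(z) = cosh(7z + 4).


cosh(w) is a linear combination of e^{iw} and e^{−iw} (or e^w, e^{−w} in the hyperbolic case), so |cosh(w)| ≤ e^{|w|}. With w = 7z + 4, |w| ≤ 7|z| + 4 = 7r + 4 on |z| = r, giving M(r) ≤ e^{7r + 4}, so ρ ≤ 1. On a suitable ray (z = it for sin/cos; z = t for sinh/cosh, t real → ∞), |cosh(7z + 4)| grows like e^{7|t|}/2, so ρ ≥ 1. Hence ρ = 1.
Therefore ρ = 1.

Order ρ = 1.


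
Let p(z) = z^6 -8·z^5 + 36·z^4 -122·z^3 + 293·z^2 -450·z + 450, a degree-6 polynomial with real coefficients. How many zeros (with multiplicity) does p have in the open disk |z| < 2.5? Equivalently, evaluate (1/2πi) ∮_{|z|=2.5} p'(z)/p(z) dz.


The zeros of p are: (1 + 2i), (1 - 2i), (3 + 1i), (3 - 1i), (0 + 3i), (0 - 3i).
Their magnitudes are: 2.236, 2.236, 3.162, 3.162, 3, 3.
Zeros with |z| < R = 2.5: (1 + 2i), (1 - 2i).
Count = 2.
By the argument principle, (1/2πi) ∮_{|z|=R} p'(z)/p(z) dz equals exactly this count.

Number of zeros inside |z| < 2.5: 2.


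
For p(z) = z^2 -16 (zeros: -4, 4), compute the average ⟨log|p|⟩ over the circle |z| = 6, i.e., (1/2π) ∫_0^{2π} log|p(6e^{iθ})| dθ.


Zeros: -4, 4; r = 6.
Inside |z| < r: -4, 4. Outside (|z| ≥ r): ∅.
p(0) = -16, so log|p(0)| = log(16) = 2.7726.
Apply Jensen: I(r) = log|p(0)| + Σ_k log(r/|z_k|), summed over zeros inside |z| < r.
  log(r/|z_k|) for z_k = -4: log(6/4) = 0.4055
  log(r/|z_k|) for z_k = 4: log(6/4) = 0.4055
Sum over inside zeros: 0.8109.
I(r) = log|p(0)| + (inside sum) = 2.7726 + 0.8109 = 3.5835.
Closed form (all zeros inside, monic): I(r) = n·log(r) = 2·log(6) = 3.5835. ✓

I(r) ≈ 3.5835.


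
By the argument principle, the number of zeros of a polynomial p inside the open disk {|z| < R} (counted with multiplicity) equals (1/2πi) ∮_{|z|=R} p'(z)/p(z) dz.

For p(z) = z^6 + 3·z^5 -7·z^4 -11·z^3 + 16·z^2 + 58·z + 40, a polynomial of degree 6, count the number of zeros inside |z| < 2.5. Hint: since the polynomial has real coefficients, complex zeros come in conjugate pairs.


The zeros of p are: -4, (2 + 1i), (2 - 1i), -1, (-1 + 1i), (-1 - 1i).
Their magnitudes are: 4, 2.236, 2.236, 1, 1.414, 1.414.
Zeros with |z| < R = 2.5: (2 + 1i), (2 - 1i), -1, (-1 + 1i), (-1 - 1i).
Count = 5.
By the argument principle, (1/2πi) ∮_{|z|=R} p'(z)/p(z) dz equals exactly this count.

Number of zeros inside |z| < 2.5: 5.


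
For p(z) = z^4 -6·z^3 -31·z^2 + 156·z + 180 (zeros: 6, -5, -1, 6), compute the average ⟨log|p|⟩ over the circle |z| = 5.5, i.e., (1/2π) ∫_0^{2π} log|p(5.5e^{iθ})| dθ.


Zeros: -5, -1, 6, 6; r = 5.5.
Inside |z| < r: -5, -1. Outside (|z| ≥ r): 6, 6.
p(0) = 180, so log|p(0)| = log(180) = 5.1930.
Apply Jensen: I(r) = log|p(0)| + Σ_k log(r/|z_k|), summed over zeros inside |z| < r.
  log(r/|z_k|) for z_k = -5: log(5.5/5) = 0.0953
  log(r/|z_k|) for z_k = -1: log(5.5/1) = 1.7047
  Outside zeros (6, 6) contribute nothing to the Jensen sum.
Sum over inside zeros: 1.8001.
I(r) = log|p(0)| + (inside sum) = 5.1930 + 1.8001 = 6.9930.
Note: since some zeros are outside |z| ≤ r, the simplified n·log(r) form does NOT apply — only the inside zeros contribute.

I(r) ≈ 6.9930.


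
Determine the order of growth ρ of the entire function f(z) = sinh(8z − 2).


sinh(w) is a linear combination of e^{iw} and e^{−iw} (or e^w, e^{−w} in the hyperbolic case), so |sinh(w)| ≤ e^{|w|}. With w = 8z − 2, |w| ≤ 8|z| + 2 = 8r + 2 on |z| = r, giving M(r) ≤ e^{8r + 2}, so ρ ≤ 1. On a suitable ray (z = it for sin/cos; z = t for sinh/cosh, t real → ∞), |sinh(8z − 2)| grows like e^{8|t|}/2, so ρ ≥ 1. Hence ρ = 1.
Therefore ρ = 1.

Order ρ = 1.


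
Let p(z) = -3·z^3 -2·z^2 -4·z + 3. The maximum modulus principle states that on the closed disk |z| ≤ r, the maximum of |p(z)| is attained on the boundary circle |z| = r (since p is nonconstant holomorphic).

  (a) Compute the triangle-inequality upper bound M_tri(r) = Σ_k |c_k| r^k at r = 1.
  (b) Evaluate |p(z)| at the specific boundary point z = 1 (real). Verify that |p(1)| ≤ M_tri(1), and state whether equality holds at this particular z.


Coefficients: c_0 = 3, c_1 = -4, c_2 = -2, c_3 = -3. Radius r = 1.
Part (a). Triangle bound: M_tri(r) = Σ_k |c_k| r^k
  = |3|·1^0 + |-4|·1^1 + |-2|·1^2 + |-3|·1^3
  = 3 + 4 + 2 + 3 = 12.
This bounds M(r) := max_{|z|=r} |p(z)| from above; equality holds iff all terms c_k z^k can be made to align in phase at a single z on |z|=r.
Part (b). At z = 1 (real, on the circle |z| = r):
  p(1) = (3)·1^0 + (-4)·1^1 + (-2)·1^2 + (-3)·1^3 = -6.
  |p(1)| = 6.
Check: |p(1)| = 6 ≤ 12 = M_tri(1). ✓ Equality does not hold at z = 1 (the coefficients have mixed signs, so the terms do not all align in phase there).

M_tri(1) = 12; |p(1)| = 6; equality at z=1: no.


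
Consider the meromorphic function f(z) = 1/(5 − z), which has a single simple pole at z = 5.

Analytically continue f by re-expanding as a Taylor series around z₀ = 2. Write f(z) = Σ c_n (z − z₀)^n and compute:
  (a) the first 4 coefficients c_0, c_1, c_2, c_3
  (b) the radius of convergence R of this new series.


Let w = z − z₀, so z = z₀ + w.
Then 5 − z = 5 − (z₀ + w) = (5 − z₀) − w = 3 − w.
f(z) = 1/(3 − w) = (1/(3)) · 1/(1 − w/(3)) = Σ_{n≥0} w^n / (3)^(n+1).
So c_n = 1/(3)^(n+1):
  c_0 = 1/(3)^1 = 1/3.
  c_1 = 1/(3)^2 = 1/9.
  c_2 = 1/(3)^3 = 1/27.
  c_3 = 1/(3)^4 = 1/81.
The series is valid for |w/d| < 1, i.e. |z − z₀| < |d|.
Radius of convergence: R = |5 − z₀| = |3| = 3 (distance from z₀ to the singularity z = 5).

c_0 = 1/3, c_1 = 1/9, c_2 = 1/27, c_3 = 1/81; R = 3.


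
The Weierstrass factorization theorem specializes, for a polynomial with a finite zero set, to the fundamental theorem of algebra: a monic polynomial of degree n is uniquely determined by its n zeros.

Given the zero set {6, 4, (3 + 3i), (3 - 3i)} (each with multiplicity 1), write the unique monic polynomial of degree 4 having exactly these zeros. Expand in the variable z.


The polynomial is p(z) = ∏_{α ∈ S} (z − α), where S = {6, 4, (3 + 3i), (3 - 3i)}.
Expanding the product yields: p(z) = z^4 -16·z^3 + 102·z^2 -324·z + 432.
Note conjugate pairs combine to real quadratics: (z − (3+3i))(z − (3−3i)) = z² − 6z + 18.
The resulting polynomial has degree 4 and real coefficients as required.

p(z) = z^4 -16·z^3 + 102·z^2 -324·z + 432.


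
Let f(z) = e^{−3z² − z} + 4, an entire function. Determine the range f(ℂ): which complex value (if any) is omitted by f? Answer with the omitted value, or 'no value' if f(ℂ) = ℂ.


Little Picard bounds the complement of f(ℂ) to at most one point.
The exponent g(z) = −3z² − z is a nonconstant polynomial, hence surjective onto ℂ. So e^{g(z)} takes every value in {e^w : w ∈ ℂ} = ℂ ∖ {0}. Adding 4 shifts the range to ℂ ∖ {4}. f omits exactly 4.

Omitted value: 4.


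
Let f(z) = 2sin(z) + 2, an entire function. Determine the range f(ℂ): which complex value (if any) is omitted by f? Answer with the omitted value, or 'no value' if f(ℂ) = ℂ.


Little Picard bounds the complement of f(ℂ) to at most one point.
sin is entire and surjective onto ℂ: for every w ∈ ℂ, sin(ζ) = w has a solution ζ ∈ ℂ (e.g., via the complex inverse arcsin). With ζ = z this gives z = ζ/(1). Then 2·sin(z) takes every value in 2·ℂ = ℂ, and adding 2 is a bijection of ℂ. So f is surjective and omits no value. (Note: only on the real line is sin bounded by [−1, 1].)

Omitted value: no value.


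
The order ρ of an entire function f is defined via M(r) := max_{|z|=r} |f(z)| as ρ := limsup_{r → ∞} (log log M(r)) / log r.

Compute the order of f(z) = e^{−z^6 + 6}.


|e^{−z^6 + 6}| = e^{Re(-1·z^6) + 6} ≤ e^{1|z|^6 + 6} = e^{1r^6 + 6} on |z| = r, so ρ ≤ 6. Choosing z on |z|=r so that -1·z^6 is real positive (always possible by picking arg z appropriately) gives |f(z)| = e^{1r^6 + 6}, matching the bound. The additive constant 6 does not affect log log M(r) ~ 6·log r. Hence ρ = 6.
Therefore ρ = 6.

Order ρ = 6.


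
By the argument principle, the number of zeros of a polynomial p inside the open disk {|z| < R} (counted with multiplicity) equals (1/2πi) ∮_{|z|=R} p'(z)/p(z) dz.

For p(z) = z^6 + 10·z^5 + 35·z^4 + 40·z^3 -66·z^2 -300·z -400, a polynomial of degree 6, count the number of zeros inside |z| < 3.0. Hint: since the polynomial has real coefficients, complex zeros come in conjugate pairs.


The zeros of p are: (-1 + 2i), (-1 - 2i), -4, (-3 + 1i), (-3 - 1i), 2.
Their magnitudes are: 2.236, 2.236, 4, 3.162, 3.162, 2.
Zeros with |z| < R = 3.0: (-1 + 2i), (-1 - 2i), 2.
Count = 3.
By the argument principle, (1/2πi) ∮_{|z|=R} p'(z)/p(z) dz equals exactly this count.

Number of zeros inside |z| < 3.0: 3.


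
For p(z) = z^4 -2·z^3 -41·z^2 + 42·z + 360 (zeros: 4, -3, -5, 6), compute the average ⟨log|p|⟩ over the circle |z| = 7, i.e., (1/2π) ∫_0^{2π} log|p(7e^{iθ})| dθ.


Zeros: -5, -3, 4, 6; r = 7.
Inside |z| < r: -5, -3, 4, 6. Outside (|z| ≥ r): ∅.
p(0) = 360, so log|p(0)| = log(360) = 5.8861.
Apply Jensen: I(r) = log|p(0)| + Σ_k log(r/|z_k|), summed over zeros inside |z| < r.
  log(r/|z_k|) for z_k = 4: log(7/4) = 0.5596
  log(r/|z_k|) for z_k = -3: log(7/3) = 0.8473
  log(r/|z_k|) for z_k = -5: log(7/5) = 0.3365
  log(r/|z_k|) for z_k = 6: log(7/6) = 0.1542
Sum over inside zeros: 1.8975.
I(r) = log|p(0)| + (inside sum) = 5.8861 + 1.8975 = 7.7836.
Closed form (all zeros inside, monic): I(r) = n·log(r) = 4·log(7) = 7.7836. ✓

I(r) ≈ 7.7836.


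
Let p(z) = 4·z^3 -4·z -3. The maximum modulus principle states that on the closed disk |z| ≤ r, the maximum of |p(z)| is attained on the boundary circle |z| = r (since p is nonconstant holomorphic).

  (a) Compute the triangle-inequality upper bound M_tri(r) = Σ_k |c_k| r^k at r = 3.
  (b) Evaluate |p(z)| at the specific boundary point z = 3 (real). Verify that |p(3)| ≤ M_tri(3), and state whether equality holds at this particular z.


Coefficients: c_0 = -3, c_1 = -4, c_2 = 0, c_3 = 4. Radius r = 3.
Part (a). Triangle bound: M_tri(r) = Σ_k |c_k| r^k
  = |-3|·3^0 + |-4|·3^1 + |0|·3^2 + |4|·3^3
  = 3 + 12 + 0 + 108 = 123.
This bounds M(r) := max_{|z|=r} |p(z)| from above; equality holds iff all terms c_k z^k can be made to align in phase at a single z on |z|=r.
Part (b). At z = 3 (real, on the circle |z| = r):
  p(3) = (-3)·3^0 + (-4)·3^1 + (0)·3^2 + (4)·3^3 = 93.
  |p(3)| = 93.
Check: |p(3)| = 93 ≤ 123 = M_tri(3). ✓ Equality does not hold at z = 3 (the coefficients have mixed signs, so the terms do not all align in phase there).

M_tri(3) = 123; |p(3)| = 93; equality at z=3: no.


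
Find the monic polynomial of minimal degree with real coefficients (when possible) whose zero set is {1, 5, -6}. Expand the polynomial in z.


The polynomial is p(z) = ∏_{α ∈ S} (z − α), where S = {1, 5, -6}.
Expanding the product yields: p(z) = z^3 -31·z + 30.
The resulting polynomial has degree 3 and real coefficients as required.

p(z) = z^3 -31·z + 30.


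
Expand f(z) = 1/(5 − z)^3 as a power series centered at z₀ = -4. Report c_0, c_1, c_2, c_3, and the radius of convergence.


Let w = z − z₀, so z = z₀ + w.
Then 5 − z = 5 − (z₀ + w) = (5 − z₀) − w = 9 − w.
f(z) = 1/(9 − w)^3 = (1/(9)^3) · (1 − w/(9))^{−3}.
By the binomial series (1−u)^{−3} = Σ_{n≥0} C(n+2, 2) u^n for |u|<1, with u = w/(9):
  c_n = C(n+2, 2) / (9)^(n+3).
  c_0 = 1/(9)^3 = 1/729.
  c_1 = 3/(9)^4 = 1/2187.
  c_2 = 6/(9)^5 = 2/19683.
  c_3 = 10/(9)^6 = 10/531441.
The series is valid for |w/d| < 1, i.e. |z − z₀| < |d|.
Radius of convergence: R = |5 − z₀| = |9| = 9 (distance from z₀ to the singularity z = 5).

c_0 = 1/729, c_1 = 1/2187, c_2 = 2/19683, c_3 = 10/531441; R = 9.


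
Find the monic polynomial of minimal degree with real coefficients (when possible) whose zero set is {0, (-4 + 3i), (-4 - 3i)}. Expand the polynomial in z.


The polynomial is p(z) = ∏_{α ∈ S} (z − α), where S = {0, (-4 + 3i), (-4 - 3i)}.
Expanding the product yields: p(z) = z^3 + 8·z^2 + 25·z.
Note conjugate pairs combine to real quadratics: (z − (-4+3i))(z − (-4−3i)) = z² + 8z + 25.
The resulting polynomial has degree 3 and real coefficients as required.

p(z) = z^3 + 8·z^2 + 25·z.


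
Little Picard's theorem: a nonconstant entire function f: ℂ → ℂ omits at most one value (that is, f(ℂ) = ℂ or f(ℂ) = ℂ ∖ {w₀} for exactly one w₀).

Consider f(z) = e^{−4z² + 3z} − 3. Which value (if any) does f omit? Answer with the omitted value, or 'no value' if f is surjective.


Little Picard bounds the complement of f(ℂ) to at most one point.
The exponent g(z) = −4z² + 3z is a nonconstant polynomial, hence surjective onto ℂ. So e^{g(z)} takes every value in {e^w : w ∈ ℂ} = ℂ ∖ {0}. Adding -3 shifts the range to ℂ ∖ {-3}. f omits exactly -3.

Omitted value: -3.


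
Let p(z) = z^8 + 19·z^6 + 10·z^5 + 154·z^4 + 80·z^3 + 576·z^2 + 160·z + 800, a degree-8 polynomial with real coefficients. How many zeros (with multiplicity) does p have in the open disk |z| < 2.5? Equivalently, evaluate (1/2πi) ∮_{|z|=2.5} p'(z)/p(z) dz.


The zeros of p are: (1 + 3i), (1 - 3i), (0 + 2i), (0 - 2i), (-1 + 2i), (-1 - 2i), (0 + 2i), (0 - 2i).
Their magnitudes are: 3.162, 3.162, 2, 2, 2.236, 2.236, 2, 2.
Zeros with |z| < R = 2.5: (0 + 2i), (0 - 2i), (-1 + 2i), (-1 - 2i), (0 + 2i), (0 - 2i).
Count = 6.
By the argument principle, (1/2πi) ∮_{|z|=R} p'(z)/p(z) dz equals exactly this count.

Number of zeros inside |z| < 2.5: 6.


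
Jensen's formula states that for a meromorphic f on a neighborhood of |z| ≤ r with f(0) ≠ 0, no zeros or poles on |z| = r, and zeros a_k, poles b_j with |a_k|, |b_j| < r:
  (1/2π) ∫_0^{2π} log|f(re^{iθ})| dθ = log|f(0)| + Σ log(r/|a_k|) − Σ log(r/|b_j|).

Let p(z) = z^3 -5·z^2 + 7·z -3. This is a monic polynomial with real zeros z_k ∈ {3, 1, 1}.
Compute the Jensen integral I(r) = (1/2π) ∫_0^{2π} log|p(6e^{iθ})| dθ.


Zeros: 1, 1, 3; r = 6.
Inside |z| < r: 1, 1, 3. Outside (|z| ≥ r): ∅.
p(0) = -3, so log|p(0)| = log(3) = 1.0986.
Apply Jensen: I(r) = log|p(0)| + Σ_k log(r/|z_k|), summed over zeros inside |z| < r.
  log(r/|z_k|) for z_k = 3: log(6/3) = 0.6931
  log(r/|z_k|) for z_k = 1: log(6/1) = 1.7918
  log(r/|z_k|) for z_k = 1: log(6/1) = 1.7918
Sum over inside zeros: 4.2767.
I(r) = log|p(0)| + (inside sum) = 1.0986 + 4.2767 = 5.3753.
Closed form (all zeros inside, monic): I(r) = n·log(r) = 3·log(6) = 5.3753. ✓

I(r) ≈ 5.3753.


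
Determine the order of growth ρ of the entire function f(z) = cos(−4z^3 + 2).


Write cos(w) = (e^{iw} ± e^{−iw})/(2 or 2i), so |cos(w)| ≤ e^{|w|}. With w = −4z^3 + 2, |w| ≤ 4r^3 + 2 on |z|=r, giving M(r) ≤ e^{4r^3 + 2} and ρ ≤ 3. For the lower bound, choose z on |z|=r with -4z^3 purely imaginary of modulus 4r^3; then |cos(−4z^3 + 2)| grows like e^{4r^3}/2, so ρ ≥ 3. Hence ρ = 3.
Therefore ρ = 3.

Order ρ = 3.


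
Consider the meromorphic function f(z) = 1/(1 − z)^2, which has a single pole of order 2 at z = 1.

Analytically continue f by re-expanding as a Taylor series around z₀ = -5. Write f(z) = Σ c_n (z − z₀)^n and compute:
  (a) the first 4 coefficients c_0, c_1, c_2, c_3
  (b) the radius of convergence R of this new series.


Let w = z − z₀, so z = z₀ + w.
Then 1 − z = 1 − (z₀ + w) = (1 − z₀) − w = 6 − w.
f(z) = 1/(6 − w)^2 = (1/(6)^2) · (1 − w/(6))^{−2}.
By the binomial series (1−u)^{−2} = Σ_{n≥0} C(n+1, 1) u^n for |u|<1, with u = w/(6):
  c_n = C(n+1, 1) / (6)^(n+2).
  c_0 = 1/(6)^2 = 1/36.
  c_1 = 2/(6)^3 = 1/108.
  c_2 = 3/(6)^4 = 1/432.
  c_3 = 4/(6)^5 = 1/1944.
The series is valid for |w/d| < 1, i.e. |z − z₀| < |d|.
Radius of convergence: R = |1 − z₀| = |6| = 6 (distance from z₀ to the singularity z = 1).

c_0 = 1/36, c_1 = 1/108, c_2 = 1/432, c_3 = 1/1944; R = 6.


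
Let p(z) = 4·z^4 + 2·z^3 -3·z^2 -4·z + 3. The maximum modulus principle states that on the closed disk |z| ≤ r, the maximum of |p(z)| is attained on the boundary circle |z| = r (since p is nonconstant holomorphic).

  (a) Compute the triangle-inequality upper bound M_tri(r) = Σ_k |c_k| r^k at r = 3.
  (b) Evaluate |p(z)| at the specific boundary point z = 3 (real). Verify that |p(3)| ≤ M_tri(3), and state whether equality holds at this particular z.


Coefficients: c_0 = 3, c_1 = -4, c_2 = -3, c_3 = 2, c_4 = 4. Radius r = 3.
Part (a). Triangle bound: M_tri(r) = Σ_k |c_k| r^k
  = |3|·3^0 + |-4|·3^1 + |-3|·3^2 + |2|·3^3 + |4|·3^4
  = 3 + 12 + 27 + 54 + 324 = 420.
This bounds M(r) := max_{|z|=r} |p(z)| from above; equality holds iff all terms c_k z^k can be made to align in phase at a single z on |z|=r.
Part (b). At z = 3 (real, on the circle |z| = r):
  p(3) = (3)·3^0 + (-4)·3^1 + (-3)·3^2 + (2)·3^3 + (4)·3^4 = 342.
  |p(3)| = 342.
Check: |p(3)| = 342 ≤ 420 = M_tri(3). ✓ Equality does not hold at z = 3 (the coefficients have mixed signs, so the terms do not all align in phase there).

M_tri(3) = 420; |p(3)| = 342; equality at z=3: no.


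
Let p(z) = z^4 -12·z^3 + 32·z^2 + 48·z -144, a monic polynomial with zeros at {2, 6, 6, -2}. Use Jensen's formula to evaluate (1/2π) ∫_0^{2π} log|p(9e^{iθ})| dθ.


Zeros: -2, 2, 6, 6; r = 9.
Inside |z| < r: -2, 2, 6, 6. Outside (|z| ≥ r): ∅.
p(0) = -144, so log|p(0)| = log(144) = 4.9698.
Apply Jensen: I(r) = log|p(0)| + Σ_k log(r/|z_k|), summed over zeros inside |z| < r.
  log(r/|z_k|) for z_k = 2: log(9/2) = 1.5041
  log(r/|z_k|) for z_k = 6: log(9/6) = 0.4055
  log(r/|z_k|) for z_k = 6: log(9/6) = 0.4055
  log(r/|z_k|) for z_k = -2: log(9/2) = 1.5041
Sum over inside zeros: 3.8191.
I(r) = log|p(0)| + (inside sum) = 4.9698 + 3.8191 = 8.7889.
Closed form (all zeros inside, monic): I(r) = n·log(r) = 4·log(9) = 8.7889. ✓

I(r) ≈ 8.7889.


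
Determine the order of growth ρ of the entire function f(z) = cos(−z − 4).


cos(w) is a linear combination of e^{iw} and e^{−iw} (or e^w, e^{−w} in the hyperbolic case), so |cos(w)| ≤ e^{|w|}. With w = −z − 4, |w| ≤ 1|z| + 4 = 1r + 4 on |z| = r, giving M(r) ≤ e^{1r + 4}, so ρ ≤ 1. On a suitable ray (z = it for sin/cos; z = t for sinh/cosh, t real → ∞), |cos(−z − 4)| grows like e^{1|t|}/2, so ρ ≥ 1. Hence ρ = 1.
Therefore ρ = 1.

Order ρ = 1.


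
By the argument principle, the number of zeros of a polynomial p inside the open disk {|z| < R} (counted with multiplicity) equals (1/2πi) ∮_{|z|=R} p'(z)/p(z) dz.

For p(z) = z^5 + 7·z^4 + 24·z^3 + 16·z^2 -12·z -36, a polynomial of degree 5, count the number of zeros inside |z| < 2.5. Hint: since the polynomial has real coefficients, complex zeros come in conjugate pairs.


The zeros of p are: (-3 + 3i), (-3 - 3i), 1, (-1 + 1i), (-1 - 1i).
Their magnitudes are: 4.243, 4.243, 1, 1.414, 1.414.
Zeros with |z| < R = 2.5: 1, (-1 + 1i), (-1 - 1i).
Count = 3.
By the argument principle, (1/2πi) ∮_{|z|=R} p'(z)/p(z) dz equals exactly this count.

Number of zeros inside |z| < 2.5: 3.


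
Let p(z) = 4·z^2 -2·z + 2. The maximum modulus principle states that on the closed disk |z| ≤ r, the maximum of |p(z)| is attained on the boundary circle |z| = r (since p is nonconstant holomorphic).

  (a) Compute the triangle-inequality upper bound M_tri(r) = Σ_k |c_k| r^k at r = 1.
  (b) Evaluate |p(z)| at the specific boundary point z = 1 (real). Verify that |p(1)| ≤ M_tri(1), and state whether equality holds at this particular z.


Coefficients: c_0 = 2, c_1 = -2, c_2 = 4. Radius r = 1.
Part (a). Triangle bound: M_tri(r) = Σ_k |c_k| r^k
  = |2|·1^0 + |-2|·1^1 + |4|·1^2
  = 2 + 2 + 4 = 8.
This bounds M(r) := max_{|z|=r} |p(z)| from above; equality holds iff all terms c_k z^k can be made to align in phase at a single z on |z|=r.
Part (b). At z = 1 (real, on the circle |z| = r):
  p(1) = (2)·1^0 + (-2)·1^1 + (4)·1^2 = 4.
  |p(1)| = 4.
Check: |p(1)| = 4 ≤ 8 = M_tri(1). ✓ Equality does not hold at z = 1 (the coefficients have mixed signs, so the terms do not all align in phase there).

M_tri(1) = 8; |p(1)| = 4; equality at z=1: no.


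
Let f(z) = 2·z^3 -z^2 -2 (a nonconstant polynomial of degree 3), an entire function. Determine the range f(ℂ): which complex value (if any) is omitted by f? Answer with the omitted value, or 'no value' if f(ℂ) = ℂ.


Little Picard bounds the complement of f(ℂ) to at most one point.
For every w ∈ ℂ, the equation p(z) − w = 0 is a nonconstant polynomial in z and hence has at least one root by the fundamental theorem of algebra. So p is surjective onto ℂ, omitting no value.

Omitted value: no value.


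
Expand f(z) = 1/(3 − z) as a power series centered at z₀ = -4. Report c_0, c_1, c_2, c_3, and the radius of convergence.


Let w = z − z₀, so z = z₀ + w.
Then 3 − z = 3 − (z₀ + w) = (3 − z₀) − w = 7 − w.
f(z) = 1/(7 − w) = (1/(7)) · 1/(1 − w/(7)) = Σ_{n≥0} w^n / (7)^(n+1).
So c_n = 1/(7)^(n+1):
  c_0 = 1/(7)^1 = 1/7.
  c_1 = 1/(7)^2 = 1/49.
  c_2 = 1/(7)^3 = 1/343.
  c_3 = 1/(7)^4 = 1/2401.
The series is valid for |w/d| < 1, i.e. |z − z₀| < |d|.
Radius of convergence: R = |3 − z₀| = |7| = 7 (distance from z₀ to the singularity z = 3).

c_0 = 1/7, c_1 = 1/49, c_2 = 1/343, c_3 = 1/2401; R = 7.


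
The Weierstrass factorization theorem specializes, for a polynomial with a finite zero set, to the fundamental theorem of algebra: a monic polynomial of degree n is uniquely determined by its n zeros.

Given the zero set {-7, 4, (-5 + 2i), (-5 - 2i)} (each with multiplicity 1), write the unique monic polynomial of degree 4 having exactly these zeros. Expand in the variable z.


The polynomial is p(z) = ∏_{α ∈ S} (z − α), where S = {-7, 4, (-5 + 2i), (-5 - 2i)}.
Expanding the product yields: p(z) = z^4 + 13·z^3 + 31·z^2 -193·z -812.
Note conjugate pairs combine to real quadratics: (z − (-5+2i))(z − (-5−2i)) = z² + 10z + 29.
The resulting polynomial has degree 4 and real coefficients as required.

p(z) = z^4 + 13·z^3 + 31·z^2 -193·z -812.


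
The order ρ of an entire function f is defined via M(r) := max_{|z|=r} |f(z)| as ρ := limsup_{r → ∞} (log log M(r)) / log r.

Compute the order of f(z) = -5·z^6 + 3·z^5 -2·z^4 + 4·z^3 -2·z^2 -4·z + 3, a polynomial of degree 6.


|f(z)| ≤ Σ|c_k|·r^k = O(r^6) as r → ∞. Polynomial growth is O(e^{r^ε}) for every ε > 0 (since r^6/e^{r^ε} → 0), so ρ ≤ ε for all ε > 0, i.e. ρ = 0. Every nonconstant polynomial has order 0.
Therefore ρ = 0.

Order ρ = 0.


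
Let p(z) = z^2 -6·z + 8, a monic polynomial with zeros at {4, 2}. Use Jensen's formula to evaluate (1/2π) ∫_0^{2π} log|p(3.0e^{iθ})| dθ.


Zeros: 2, 4; r = 3.0.
Inside |z| < r: 2. Outside (|z| ≥ r): 4.
p(0) = 8, so log|p(0)| = log(8) = 2.0794.
Apply Jensen: I(r) = log|p(0)| + Σ_k log(r/|z_k|), summed over zeros inside |z| < r.
  log(r/|z_k|) for z_k = 2: log(3.0/2) = 0.4055
  Outside zeros (4) contribute nothing to the Jensen sum.
Sum over inside zeros: 0.4055.
I(r) = log|p(0)| + (inside sum) = 2.0794 + 0.4055 = 2.4849.
Note: since some zeros are outside |z| ≤ r, the simplified n·log(r) form does NOT apply — only the inside zeros contribute.

I(r) ≈ 2.4849.


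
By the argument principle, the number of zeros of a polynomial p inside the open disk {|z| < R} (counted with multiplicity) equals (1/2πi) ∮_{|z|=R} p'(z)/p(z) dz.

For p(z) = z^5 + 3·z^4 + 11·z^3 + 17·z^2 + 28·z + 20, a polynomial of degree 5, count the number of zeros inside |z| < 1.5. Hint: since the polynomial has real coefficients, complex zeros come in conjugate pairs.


The zeros of p are: -1, (0 + 2i), (0 - 2i), (-1 + 2i), (-1 - 2i).
Their magnitudes are: 1, 2, 2, 2.236, 2.236.
Zeros with |z| < R = 1.5: -1.
Count = 1.
By the argument principle, (1/2πi) ∮_{|z|=R} p'(z)/p(z) dz equals exactly this count.

Number of zeros inside |z| < 1.5: 1.


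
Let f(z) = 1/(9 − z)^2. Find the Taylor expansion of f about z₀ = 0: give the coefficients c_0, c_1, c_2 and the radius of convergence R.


Let w = z − z₀, so z = z₀ + w.
Then 9 − z = 9 − (z₀ + w) = (9 − z₀) − w = 9 − w.
f(z) = 1/(9 − w)^2 = (1/(9)^2) · (1 − w/(9))^{−2}.
By the binomial series (1−u)^{−2} = Σ_{n≥0} C(n+1, 1) u^n for |u|<1, with u = w/(9):
  c_n = C(n+1, 1) / (9)^(n+2).
  c_0 = 1/(9)^2 = 1/81.
  c_1 = 2/(9)^3 = 2/729.
  c_2 = 3/(9)^4 = 1/2187.
The series is valid for |w/d| < 1, i.e. |z − z₀| < |d|.
Radius of convergence: R = |9 − z₀| = |9| = 9 (distance from z₀ to the singularity z = 9).

c_0 = 1/81, c_1 = 2/729, c_2 = 1/2187; R = 9.


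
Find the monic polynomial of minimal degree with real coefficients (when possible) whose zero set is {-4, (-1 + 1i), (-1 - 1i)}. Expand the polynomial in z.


The polynomial is p(z) = ∏_{α ∈ S} (z − α), where S = {-4, (-1 + 1i), (-1 - 1i)}.
Expanding the product yields: p(z) = z^3 + 6·z^2 + 10·z + 8.
Note conjugate pairs combine to real quadratics: (z − (-1+1i))(z − (-1−1i)) = z² + 2z + 2.
The resulting polynomial has degree 3 and real coefficients as required.

p(z) = z^3 + 6·z^2 + 10·z + 8.


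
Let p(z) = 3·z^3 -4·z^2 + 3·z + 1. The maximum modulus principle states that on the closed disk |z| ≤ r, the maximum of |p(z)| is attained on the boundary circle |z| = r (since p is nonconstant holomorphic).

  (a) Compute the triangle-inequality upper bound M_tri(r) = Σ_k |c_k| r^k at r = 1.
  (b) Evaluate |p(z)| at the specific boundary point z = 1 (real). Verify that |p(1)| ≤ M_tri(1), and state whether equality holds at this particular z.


Coefficients: c_0 = 1, c_1 = 3, c_2 = -4, c_3 = 3. Radius r = 1.
Part (a). Triangle bound: M_tri(r) = Σ_k |c_k| r^k
  = |1|·1^0 + |3|·1^1 + |-4|·1^2 + |3|·1^3
  = 1 + 3 + 4 + 3 = 11.
This bounds M(r) := max_{|z|=r} |p(z)| from above; equality holds iff all terms c_k z^k can be made to align in phase at a single z on |z|=r.
Part (b). At z = 1 (real, on the circle |z| = r):
  p(1) = (1)·1^0 + (3)·1^1 + (-4)·1^2 + (3)·1^3 = 3.
  |p(1)| = 3.
Check: |p(1)| = 3 ≤ 11 = M_tri(1). ✓ Equality does not hold at z = 1 (the coefficients have mixed signs, so the terms do not all align in phase there).

M_tri(1) = 11; |p(1)| = 3; equality at z=1: no.


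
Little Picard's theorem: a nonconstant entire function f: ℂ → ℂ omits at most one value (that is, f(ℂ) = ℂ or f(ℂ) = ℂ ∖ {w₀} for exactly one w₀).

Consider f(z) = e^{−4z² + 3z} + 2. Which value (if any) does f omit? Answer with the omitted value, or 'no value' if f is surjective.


Little Picard bounds the complement of f(ℂ) to at most one point.
The exponent g(z) = −4z² + 3z is a nonconstant polynomial, hence surjective onto ℂ. So e^{g(z)} takes every value in {e^w : w ∈ ℂ} = ℂ ∖ {0}. Adding 2 shifts the range to ℂ ∖ {2}. f omits exactly 2.

Omitted value: 2.


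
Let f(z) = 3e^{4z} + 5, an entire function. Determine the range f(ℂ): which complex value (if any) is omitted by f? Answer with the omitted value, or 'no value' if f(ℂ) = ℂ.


Little Picard bounds the complement of f(ℂ) to at most one point.
e^{4z} is never zero on ℂ, so 3·e^{4z} takes every value in ℂ ∖ {0}. Adding 5 shifts the range to ℂ ∖ {5}. Thus f omits exactly the value 5.

Omitted value: 5.


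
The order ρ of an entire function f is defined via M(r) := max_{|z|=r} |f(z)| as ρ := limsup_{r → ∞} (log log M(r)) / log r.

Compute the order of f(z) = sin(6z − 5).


sin(w) is a linear combination of e^{iw} and e^{−iw} (or e^w, e^{−w} in the hyperbolic case), so |sin(w)| ≤ e^{|w|}. With w = 6z − 5, |w| ≤ 6|z| + 5 = 6r + 5 on |z| = r, giving M(r) ≤ e^{6r + 5}, so ρ ≤ 1. On a suitable ray (z = it for sin/cos; z = t for sinh/cosh, t real → ∞), |sin(6z − 5)| grows like e^{6|t|}/2, so ρ ≥ 1. Hence ρ = 1.
Therefore ρ = 1.

Order ρ = 1.
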